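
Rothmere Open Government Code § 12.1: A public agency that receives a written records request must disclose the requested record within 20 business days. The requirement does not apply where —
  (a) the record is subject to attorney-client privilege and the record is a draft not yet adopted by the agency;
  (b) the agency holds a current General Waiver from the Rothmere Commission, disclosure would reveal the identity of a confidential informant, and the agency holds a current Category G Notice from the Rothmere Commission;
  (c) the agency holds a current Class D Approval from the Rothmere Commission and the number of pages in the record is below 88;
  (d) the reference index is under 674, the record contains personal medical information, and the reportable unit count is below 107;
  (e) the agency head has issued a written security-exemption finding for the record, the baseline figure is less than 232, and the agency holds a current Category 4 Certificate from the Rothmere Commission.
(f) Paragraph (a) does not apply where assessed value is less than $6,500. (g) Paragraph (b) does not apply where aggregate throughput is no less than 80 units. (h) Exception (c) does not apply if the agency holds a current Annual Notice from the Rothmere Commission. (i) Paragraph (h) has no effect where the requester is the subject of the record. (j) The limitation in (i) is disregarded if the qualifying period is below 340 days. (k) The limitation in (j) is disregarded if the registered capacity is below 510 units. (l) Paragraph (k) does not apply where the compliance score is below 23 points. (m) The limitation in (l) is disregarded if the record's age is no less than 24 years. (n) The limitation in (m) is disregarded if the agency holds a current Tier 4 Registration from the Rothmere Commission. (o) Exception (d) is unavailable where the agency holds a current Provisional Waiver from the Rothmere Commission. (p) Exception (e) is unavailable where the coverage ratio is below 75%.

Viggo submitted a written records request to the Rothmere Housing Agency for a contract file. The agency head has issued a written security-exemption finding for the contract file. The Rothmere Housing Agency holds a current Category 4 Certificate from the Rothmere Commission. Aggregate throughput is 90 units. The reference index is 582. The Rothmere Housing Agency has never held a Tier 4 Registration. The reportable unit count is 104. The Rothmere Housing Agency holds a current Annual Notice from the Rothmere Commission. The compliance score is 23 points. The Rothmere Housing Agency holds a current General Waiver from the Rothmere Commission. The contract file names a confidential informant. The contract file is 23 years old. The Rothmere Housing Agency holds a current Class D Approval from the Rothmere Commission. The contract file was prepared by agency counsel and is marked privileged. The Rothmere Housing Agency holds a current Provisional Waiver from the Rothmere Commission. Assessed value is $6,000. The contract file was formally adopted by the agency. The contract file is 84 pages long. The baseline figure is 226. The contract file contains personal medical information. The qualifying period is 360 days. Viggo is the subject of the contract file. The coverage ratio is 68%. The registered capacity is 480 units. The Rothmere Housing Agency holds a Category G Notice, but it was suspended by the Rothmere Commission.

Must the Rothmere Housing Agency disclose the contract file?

Exception (a) fails — the contract file has been formally adopted.
Exception (b) fails — the Category G Notice is not current.
Exception (c): a current Class D Approval is held; the number of pages in the record is 84, below the 88 limit — every condition holds. Considering the limiting provisions: (h) would limit (c) — a current Annual Notice is held — but (i) sets (h) aside: (i) operates against (h): Viggo is the subject of the contract file. (j) is inapplicable (the qualifying period is 360 days, not below 340 days), so (i) stands. (c) remains available.
All of (d)'s requirements are met (the reference index is 582, under the 674 limit; the contract file contains personal medical information; the reportable unit count is 104, below the 107 limit). Turning to paragraph (o): (o) operates against (d): a current Provisional Waiver is held. So (d) is unavailable.
Exception (e): a written security-exemption finding has been issued; the baseline figure is 226, less than the 232 limit; a current Category 4 Certificate is held — every condition holds. Turning to paragraph (p): (p) operates against (e): the coverage ratio is 68%, below the 75% limit. So (e) is unavailable.

No — exception (c) applies; the Rothmere Housing Agency is not required to disclose the contract file.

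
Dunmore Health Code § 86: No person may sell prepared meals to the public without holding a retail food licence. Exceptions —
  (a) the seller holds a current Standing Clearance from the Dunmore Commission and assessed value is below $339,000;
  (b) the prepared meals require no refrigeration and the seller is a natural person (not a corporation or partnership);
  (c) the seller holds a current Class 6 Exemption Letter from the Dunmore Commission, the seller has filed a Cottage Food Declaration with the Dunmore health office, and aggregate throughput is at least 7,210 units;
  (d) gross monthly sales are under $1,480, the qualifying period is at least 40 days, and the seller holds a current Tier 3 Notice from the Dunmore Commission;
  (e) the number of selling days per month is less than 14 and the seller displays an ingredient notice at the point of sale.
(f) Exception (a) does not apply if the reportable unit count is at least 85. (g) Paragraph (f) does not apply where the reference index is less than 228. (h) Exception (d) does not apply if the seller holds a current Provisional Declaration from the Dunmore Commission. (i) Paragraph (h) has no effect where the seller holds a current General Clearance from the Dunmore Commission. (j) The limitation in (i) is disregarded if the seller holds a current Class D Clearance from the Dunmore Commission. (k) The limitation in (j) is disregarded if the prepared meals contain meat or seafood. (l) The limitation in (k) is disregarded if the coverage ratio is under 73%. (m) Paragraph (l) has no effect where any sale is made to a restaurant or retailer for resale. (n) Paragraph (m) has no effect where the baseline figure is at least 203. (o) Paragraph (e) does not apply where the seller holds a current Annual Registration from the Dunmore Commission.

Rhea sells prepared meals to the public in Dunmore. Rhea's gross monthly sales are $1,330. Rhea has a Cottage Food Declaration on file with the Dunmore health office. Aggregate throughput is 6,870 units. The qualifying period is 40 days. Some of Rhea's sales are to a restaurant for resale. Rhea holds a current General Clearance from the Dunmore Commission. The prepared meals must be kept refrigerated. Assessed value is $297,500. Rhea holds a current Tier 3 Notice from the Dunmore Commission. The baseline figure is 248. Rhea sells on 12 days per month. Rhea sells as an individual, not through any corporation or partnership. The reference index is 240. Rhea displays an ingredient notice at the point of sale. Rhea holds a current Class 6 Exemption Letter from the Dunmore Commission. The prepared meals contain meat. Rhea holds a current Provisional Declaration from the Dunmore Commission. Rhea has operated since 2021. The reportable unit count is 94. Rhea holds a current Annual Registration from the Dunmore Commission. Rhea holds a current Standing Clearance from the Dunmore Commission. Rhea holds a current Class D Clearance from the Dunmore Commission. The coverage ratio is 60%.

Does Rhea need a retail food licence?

Yes — Rhea must hold a retail food licence.

Exception (a): a current Standing Clearance is held; assessed value is $297,500, below the $339,000 limit — every condition holds. Turning to paragraphs (f)–(g): (f) operates against (a): the reportable unit count is 94, meeting the 85 threshold. (g), which would lift (f), does not operate here — the reference index is 240, not less than 228. (a) is therefore removed.
Exception (b) requires that the prepared meals require no refrigeration; but the prepared meals require refrigeration, so (b) is unavailable.
Exception (c) requires that aggregate throughput is at least 7,210 units; but aggregate throughput is 6,870 units, short of 7,210 units, so (c) is unavailable.
Exception (d)'s conditions are all satisfied: gross monthly sales are $1,330, under the $1,480 limit; the qualifying period is 40 days, meeting the 40 days threshold; a current Tier 3 Notice is held. But: (h) operates against (d): a current Provisional Declaration is held. (i) is triggered (a current General Clearance is held), but is overridden by (j): (j) operates against (i): a current Class D Clearance is held. (k) would limit (j) — the prepared meals contain meat — but (l) sets (k) aside: (l) operates against (k): the coverage ratio is 60%, under the 73% limit. (m) operates (some sales are to a restaurant for resale), but is itself disapplied by (n): (n) applies — the baseline figure is 248, meeting the 203 threshold. So (d) is unavailable.
All of (e)'s requirements are met (the number of selling days per month is 12, less than the 14 limit; an ingredient notice is displayed). Turning to paragraph (o): (o) is engaged — a current Annual Registration is held. So (e) is unavailable.
No exception is made out. Rhea falls within the general rule.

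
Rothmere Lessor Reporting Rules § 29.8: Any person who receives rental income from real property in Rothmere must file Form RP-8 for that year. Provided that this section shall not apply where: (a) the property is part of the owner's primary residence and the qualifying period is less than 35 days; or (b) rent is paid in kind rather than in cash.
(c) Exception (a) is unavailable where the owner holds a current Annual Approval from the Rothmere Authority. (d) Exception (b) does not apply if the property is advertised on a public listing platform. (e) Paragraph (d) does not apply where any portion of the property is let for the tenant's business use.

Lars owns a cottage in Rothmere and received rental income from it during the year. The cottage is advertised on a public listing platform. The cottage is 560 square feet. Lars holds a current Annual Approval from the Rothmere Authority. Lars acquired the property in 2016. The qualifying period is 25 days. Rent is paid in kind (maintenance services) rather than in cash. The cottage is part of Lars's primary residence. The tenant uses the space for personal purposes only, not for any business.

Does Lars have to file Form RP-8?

Yes — Lars must file Form RP-8.

Exception (a) is satisfied on its face — the cottage is part of the primary residence; the qualifying period is 25 days, less than the 35 days limit. But applying paragraph (c): (c) is engaged — a current Annual Approval is held. Exception (a) does not apply.
Exception (b)'s conditions are all satisfied: rent is paid in kind. However, paragraphs (d)–(e) must be considered: (d) operates against (b): the property is publicly advertised. (e), which would lift (d), does not operate here — the space is used for personal purposes only. Exception (b) does not apply.
Every exception is unavailable, so the rule governs.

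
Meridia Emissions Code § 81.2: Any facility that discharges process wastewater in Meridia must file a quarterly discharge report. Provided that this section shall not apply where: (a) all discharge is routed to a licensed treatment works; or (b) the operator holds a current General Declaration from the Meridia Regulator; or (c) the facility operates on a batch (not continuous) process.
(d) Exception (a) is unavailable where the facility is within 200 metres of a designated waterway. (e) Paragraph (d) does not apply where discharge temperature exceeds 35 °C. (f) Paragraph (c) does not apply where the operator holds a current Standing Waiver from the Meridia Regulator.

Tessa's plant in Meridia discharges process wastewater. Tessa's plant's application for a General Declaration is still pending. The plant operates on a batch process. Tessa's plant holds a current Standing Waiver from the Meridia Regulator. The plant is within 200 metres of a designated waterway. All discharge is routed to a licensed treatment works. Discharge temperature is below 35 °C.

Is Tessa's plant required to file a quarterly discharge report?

Exception (a)'s conditions are all satisfied: discharge is routed to a licensed treatment works. However, paragraphs (d)–(e) must be considered: (d) is triggered — the plant is within 200 m of a designated waterway. (e), which would lift (d), is not engaged — discharge temperature is below 35 °C. (a) is therefore removed.
Exception (b) requires that the operator holds a current General Declaration from the Meridia Regulator; but there is no General Declaration in force, so (b) is unavailable.
Exception (c) is satisfied on its face — the facility operates on a batch process. However, paragraph (f) must be considered: (f) operates — a current Standing Waiver is held. (c) is therefore removed.
None of the exceptions is available; § 81.2 applies in full.

Yes — Tessa's plant must file a quarterly discharge report.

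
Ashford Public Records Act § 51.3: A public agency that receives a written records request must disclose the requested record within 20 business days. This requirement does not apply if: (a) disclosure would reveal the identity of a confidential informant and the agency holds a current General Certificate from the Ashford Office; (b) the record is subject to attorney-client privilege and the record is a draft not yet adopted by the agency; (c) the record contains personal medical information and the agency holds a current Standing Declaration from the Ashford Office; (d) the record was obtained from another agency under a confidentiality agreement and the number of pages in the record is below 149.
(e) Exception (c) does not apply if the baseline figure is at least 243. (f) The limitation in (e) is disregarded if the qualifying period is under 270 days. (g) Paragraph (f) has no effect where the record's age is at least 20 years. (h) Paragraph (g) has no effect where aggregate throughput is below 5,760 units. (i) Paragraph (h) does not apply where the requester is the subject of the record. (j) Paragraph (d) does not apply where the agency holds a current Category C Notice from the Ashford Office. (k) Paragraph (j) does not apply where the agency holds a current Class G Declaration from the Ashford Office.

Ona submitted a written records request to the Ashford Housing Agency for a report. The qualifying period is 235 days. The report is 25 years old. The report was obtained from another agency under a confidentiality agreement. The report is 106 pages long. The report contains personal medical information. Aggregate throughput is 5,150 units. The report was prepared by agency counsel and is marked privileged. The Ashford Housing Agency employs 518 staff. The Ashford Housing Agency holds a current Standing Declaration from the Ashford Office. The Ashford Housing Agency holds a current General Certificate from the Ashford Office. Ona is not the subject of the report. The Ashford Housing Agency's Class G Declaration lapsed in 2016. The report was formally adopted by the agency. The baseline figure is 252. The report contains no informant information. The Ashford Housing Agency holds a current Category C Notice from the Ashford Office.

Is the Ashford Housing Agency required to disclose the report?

No — exception (c) applies; the Ashford Housing Agency is not required to disclose the report.

Exception (a) requires that disclosure would reveal the identity of a confidential informant; but the report contains no informant information, so (a) is unavailable.
Exception (b) does not apply: the report has been formally adopted.
Exception (c): the report contains personal medical information; a current Standing Declaration is held — every condition holds. Considering the limiting provisions: (e) applies (the baseline figure is 252, meeting the 243 threshold), but is set aside by (f): (f) operates — the qualifying period is 235 days, under the 270 days limit. (g) applies (the record's age is 25 years, meeting the 20 years threshold), but is overridden by (h): (h) is engaged — aggregate throughput is 5,150 units, below the 5,760 units limit. (i), which would lift (h), is not triggered — Ona is not the subject of the report. So (c) applies.
Exception (d): the report was obtained under a confidentiality agreement; the number of pages in the record is 106, below the 149 limit — every condition holds. But: (j) operates against (d): a current Category C Notice is held. (k) is inapplicable (no current Class G Declaration is held), so (j) stands. Exception (d) does not apply.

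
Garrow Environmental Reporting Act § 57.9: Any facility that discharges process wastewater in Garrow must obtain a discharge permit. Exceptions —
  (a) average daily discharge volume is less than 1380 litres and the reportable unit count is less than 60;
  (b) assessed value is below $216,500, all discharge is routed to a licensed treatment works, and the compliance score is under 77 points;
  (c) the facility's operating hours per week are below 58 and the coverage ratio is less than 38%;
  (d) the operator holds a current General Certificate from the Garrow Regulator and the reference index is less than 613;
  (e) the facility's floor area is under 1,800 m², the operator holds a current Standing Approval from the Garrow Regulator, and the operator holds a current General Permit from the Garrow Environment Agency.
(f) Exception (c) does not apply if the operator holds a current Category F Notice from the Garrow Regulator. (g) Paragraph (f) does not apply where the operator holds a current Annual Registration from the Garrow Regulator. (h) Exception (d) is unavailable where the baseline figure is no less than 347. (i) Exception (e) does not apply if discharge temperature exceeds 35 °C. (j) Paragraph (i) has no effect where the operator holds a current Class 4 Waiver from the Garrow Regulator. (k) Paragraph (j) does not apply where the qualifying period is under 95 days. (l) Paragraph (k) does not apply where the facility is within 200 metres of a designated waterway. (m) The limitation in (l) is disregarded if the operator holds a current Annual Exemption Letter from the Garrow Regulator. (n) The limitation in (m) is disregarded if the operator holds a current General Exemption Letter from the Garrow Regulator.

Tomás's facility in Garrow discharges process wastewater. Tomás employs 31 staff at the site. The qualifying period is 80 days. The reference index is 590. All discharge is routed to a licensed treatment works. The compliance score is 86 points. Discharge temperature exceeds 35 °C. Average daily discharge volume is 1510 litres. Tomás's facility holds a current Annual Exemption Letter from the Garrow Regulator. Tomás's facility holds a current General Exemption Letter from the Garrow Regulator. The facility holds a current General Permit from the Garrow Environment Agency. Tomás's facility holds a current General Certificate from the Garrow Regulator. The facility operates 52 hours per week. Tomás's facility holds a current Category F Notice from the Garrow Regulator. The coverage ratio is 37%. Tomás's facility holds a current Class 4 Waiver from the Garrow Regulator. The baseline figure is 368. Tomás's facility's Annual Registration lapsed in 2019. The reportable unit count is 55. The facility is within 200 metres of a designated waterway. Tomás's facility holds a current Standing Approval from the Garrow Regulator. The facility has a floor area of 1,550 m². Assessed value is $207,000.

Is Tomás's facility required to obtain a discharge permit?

Exception (a) fails — average daily discharge volume is 1510 litres, not less than 1380 litres.
Exception (b) requires that the compliance score is under 77 points; but the compliance score is 86 points, not under 77 points, so (b) is unavailable.
Exception (c): the facility's operating hours per week are 52, below the 58 limit; the coverage ratio is 37%, less than the 38% limit — every condition holds. Turning to paragraphs (f)–(g): (f) is triggered — a current Category F Notice is held. (g), which would lift (f), does not operate here — no current Annual Registration is held. (c) is therefore removed.
Exception (d): a current General Certificate is held; the reference index is 590, less than the 613 limit — every condition holds. Turning to paragraph (h): (h) operates against (d): the baseline figure is 368, meeting the 347 threshold. So (d) is unavailable.
All of (e)'s requirements are met (the facility's floor area is 1,550 m², under the 1,800 m² limit; a current Standing Approval is held; a current General Permit is held). Applying paragraphs (i)–(n): (i) would limit (e) — discharge temperature exceeds 35 °C — but (j) sets (i) aside: (j) operates against (i): a current Class 4 Waiver is held. (k) would limit (j) — the qualifying period is 80 days, under the 95 days limit — but (l) sets (k) aside: (l) operates against (k): the facility is within 200 m of a designated waterway. (m) operates (a current Annual Exemption Letter is held), but is overridden by (n): (n) operates — a current General Exemption Letter is held. Exception (e) stands.

No — exception (e) applies; Tomás's facility is not required to obtain a discharge permit.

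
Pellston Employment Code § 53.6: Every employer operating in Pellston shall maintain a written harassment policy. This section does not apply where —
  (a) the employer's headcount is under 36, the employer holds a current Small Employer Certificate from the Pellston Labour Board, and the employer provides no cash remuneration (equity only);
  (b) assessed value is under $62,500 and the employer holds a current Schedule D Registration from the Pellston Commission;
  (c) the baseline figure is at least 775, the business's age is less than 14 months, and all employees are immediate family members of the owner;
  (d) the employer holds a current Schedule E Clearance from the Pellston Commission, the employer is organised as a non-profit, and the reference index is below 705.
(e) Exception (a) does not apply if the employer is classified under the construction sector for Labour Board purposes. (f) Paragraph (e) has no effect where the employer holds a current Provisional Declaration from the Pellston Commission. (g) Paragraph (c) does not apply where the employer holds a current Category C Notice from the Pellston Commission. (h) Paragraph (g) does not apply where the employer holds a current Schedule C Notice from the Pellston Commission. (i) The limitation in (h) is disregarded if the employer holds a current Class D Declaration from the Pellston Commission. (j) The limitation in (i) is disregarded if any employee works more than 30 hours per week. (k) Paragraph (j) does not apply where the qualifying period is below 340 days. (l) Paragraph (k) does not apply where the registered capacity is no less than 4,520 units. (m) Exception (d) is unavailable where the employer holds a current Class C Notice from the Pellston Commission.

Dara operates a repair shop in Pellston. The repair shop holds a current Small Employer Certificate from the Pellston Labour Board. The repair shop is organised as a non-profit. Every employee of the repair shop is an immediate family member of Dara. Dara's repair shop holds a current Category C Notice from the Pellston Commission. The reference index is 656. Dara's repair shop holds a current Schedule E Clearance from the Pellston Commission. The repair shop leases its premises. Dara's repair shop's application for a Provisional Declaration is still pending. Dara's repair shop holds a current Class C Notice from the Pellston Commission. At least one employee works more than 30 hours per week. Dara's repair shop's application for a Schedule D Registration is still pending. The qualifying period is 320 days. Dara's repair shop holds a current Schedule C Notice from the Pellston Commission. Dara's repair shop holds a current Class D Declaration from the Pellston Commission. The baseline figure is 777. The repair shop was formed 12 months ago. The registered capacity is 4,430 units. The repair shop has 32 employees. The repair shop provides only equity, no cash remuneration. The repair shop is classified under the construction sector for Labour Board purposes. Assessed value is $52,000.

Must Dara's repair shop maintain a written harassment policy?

Exception (a)'s conditions are all satisfied: the employer's headcount is 32, under the 36 limit; a current Small Employer Certificate is held; remuneration is equity-only. But: (e) is triggered — the repair shop is classified under the construction sector. (f) is not triggered (there is no Provisional Declaration in force), so (e) stands. So (a) is unavailable.
Exception (b) fails — there is no Schedule D Registration in force.
Exception (c) is satisfied on its face — the baseline figure is 777, meeting the 775 threshold; the business's age is 12 months, less than the 14 months limit; every employee is an immediate family member. However, paragraphs (g)–(l) must be considered: (g) operates against (c): a current Category C Notice is held. (h) would limit (g) — a current Schedule C Notice is held — but (i) sets (h) aside: (i) applies — a current Class D Declaration is held. (j) would limit (i) — at least one employee exceeds 30 hours/week — but (k) sets (j) aside: (k) operates against (j): the qualifying period is 320 days, below the 340 days limit. (l), which would lift (k), is not triggered — the registered capacity is 4,430 units, short of 4,520 units. Exception (c) does not apply.
Exception (d) is satisfied on its face — a current Schedule E Clearance is held; the employer is a non-profit; the reference index is 656, below the 705 limit. But applying paragraph (m): (m) is engaged — a current Class C Notice is held. (d) is therefore removed.
No exception displaces § 53.6.

Yes — Dara's repair shop must maintain a written harassment policy.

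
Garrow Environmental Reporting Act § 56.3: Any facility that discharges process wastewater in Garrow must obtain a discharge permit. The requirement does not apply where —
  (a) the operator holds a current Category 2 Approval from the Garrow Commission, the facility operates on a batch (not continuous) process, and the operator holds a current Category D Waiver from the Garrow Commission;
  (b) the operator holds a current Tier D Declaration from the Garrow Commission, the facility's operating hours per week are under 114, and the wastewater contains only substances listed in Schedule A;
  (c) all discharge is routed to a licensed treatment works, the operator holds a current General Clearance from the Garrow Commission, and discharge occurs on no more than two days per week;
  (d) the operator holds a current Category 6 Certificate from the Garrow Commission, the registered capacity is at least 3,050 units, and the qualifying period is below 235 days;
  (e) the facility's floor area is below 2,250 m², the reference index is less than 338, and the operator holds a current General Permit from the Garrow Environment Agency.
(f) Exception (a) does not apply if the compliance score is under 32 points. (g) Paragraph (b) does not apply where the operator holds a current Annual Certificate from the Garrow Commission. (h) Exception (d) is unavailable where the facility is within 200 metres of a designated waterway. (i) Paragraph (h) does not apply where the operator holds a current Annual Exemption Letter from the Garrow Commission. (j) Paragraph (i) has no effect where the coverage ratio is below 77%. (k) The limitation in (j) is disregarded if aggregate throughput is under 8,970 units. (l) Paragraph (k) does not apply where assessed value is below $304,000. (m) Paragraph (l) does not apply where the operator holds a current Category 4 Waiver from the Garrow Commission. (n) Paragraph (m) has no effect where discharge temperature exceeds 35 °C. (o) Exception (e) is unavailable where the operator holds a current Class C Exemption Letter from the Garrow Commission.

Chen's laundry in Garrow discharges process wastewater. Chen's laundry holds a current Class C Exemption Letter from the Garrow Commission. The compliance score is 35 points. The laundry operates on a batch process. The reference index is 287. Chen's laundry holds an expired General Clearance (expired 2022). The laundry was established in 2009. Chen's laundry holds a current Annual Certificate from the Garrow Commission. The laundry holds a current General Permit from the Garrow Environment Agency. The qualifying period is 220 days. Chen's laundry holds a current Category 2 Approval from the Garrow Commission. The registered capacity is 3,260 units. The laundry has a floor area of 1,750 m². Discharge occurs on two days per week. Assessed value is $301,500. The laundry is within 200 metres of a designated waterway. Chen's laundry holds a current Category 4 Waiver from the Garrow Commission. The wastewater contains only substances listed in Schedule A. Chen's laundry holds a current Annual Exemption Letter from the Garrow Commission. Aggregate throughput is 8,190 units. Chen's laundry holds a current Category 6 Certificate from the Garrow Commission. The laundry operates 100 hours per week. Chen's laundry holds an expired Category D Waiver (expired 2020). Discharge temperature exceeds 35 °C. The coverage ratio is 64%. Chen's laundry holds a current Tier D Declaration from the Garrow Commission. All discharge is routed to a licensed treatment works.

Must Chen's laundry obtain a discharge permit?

Exception (a) does not apply: no current Category D Waiver is held.
All of (b)'s requirements are met (a current Tier D Declaration is held; the facility's operating hours per week are 100, under the 114 limit; the wastewater is Schedule-A-only). However, paragraph (g) must be considered: (g) operates against (b): a current Annual Certificate is held. (b) is therefore removed.
Exception (c) requires that the operator holds a current General Clearance from the Garrow Commission; but no current General Clearance is held, so (c) is unavailable.
All of (d)'s requirements are met (a current Category 6 Certificate is held; the registered capacity is 3,260 units, meeting the 3,050 units threshold; the qualifying period is 220 days, below the 235 days limit). But: (h) is triggered — the laundry is within 200 m of a designated waterway. (i) would limit (h) — a current Annual Exemption Letter is held — but (j) sets (i) aside: (j) operates against (i): the coverage ratio is 64%, below the 77% limit. (k) operates (aggregate throughput is 8,190 units, under the 8,970 units limit), but yields to (l): (l) operates against (k): assessed value is $301,500, below the $304,000 limit. (m) would limit (l) — a current Category 4 Waiver is held — but (n) sets (m) aside: (n) is engaged — discharge temperature exceeds 35 °C. Exception (d) does not apply.
Exception (e) is satisfied on its face — the facility's floor area is 1,750 m², below the 2,250 m² limit; the reference index is 287, less than the 338 limit; a current General Permit is held. But: (o) operates against (e): a current Class C Exemption Letter is held. Exception (e) does not apply.
No exception applies. The general rule governs.

Yes — Chen's laundry must obtain a discharge permit.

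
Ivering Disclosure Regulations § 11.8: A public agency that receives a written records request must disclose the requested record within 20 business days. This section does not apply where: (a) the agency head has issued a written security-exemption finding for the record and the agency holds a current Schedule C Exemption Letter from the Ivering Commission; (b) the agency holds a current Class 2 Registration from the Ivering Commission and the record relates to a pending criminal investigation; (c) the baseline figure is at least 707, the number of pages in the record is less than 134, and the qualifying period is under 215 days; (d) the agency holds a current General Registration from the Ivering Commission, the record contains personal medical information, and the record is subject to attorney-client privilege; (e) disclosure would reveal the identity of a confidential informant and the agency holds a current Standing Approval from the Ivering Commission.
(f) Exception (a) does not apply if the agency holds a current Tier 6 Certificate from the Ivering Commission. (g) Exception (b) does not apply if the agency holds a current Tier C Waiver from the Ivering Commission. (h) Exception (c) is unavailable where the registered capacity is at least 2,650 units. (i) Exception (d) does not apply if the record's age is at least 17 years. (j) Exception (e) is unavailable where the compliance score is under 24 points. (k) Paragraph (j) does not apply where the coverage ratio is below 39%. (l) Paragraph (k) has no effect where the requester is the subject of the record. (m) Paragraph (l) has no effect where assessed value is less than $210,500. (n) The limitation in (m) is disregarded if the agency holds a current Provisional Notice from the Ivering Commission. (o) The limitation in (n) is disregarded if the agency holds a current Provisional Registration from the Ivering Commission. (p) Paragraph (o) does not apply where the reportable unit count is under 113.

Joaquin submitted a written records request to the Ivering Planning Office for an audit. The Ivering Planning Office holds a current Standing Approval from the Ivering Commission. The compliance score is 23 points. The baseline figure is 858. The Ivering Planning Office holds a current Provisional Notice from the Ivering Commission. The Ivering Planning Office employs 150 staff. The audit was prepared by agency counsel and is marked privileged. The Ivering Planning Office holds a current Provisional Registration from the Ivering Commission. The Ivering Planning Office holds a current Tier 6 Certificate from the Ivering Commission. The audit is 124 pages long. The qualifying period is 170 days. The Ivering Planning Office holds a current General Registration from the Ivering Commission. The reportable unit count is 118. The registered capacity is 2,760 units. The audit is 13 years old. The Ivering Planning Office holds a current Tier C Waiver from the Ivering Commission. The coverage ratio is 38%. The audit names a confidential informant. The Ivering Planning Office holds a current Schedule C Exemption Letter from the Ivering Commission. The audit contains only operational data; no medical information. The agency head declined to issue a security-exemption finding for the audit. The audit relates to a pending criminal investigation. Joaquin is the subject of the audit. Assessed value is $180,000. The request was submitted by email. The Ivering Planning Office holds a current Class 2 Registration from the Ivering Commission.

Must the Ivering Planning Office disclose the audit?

No — exception (e) applies; the Ivering Planning Office is not required to disclose the audit.

Exception (a) does not apply: the agency head declined to issue a security-exemption finding.
Exception (b)'s conditions are all satisfied: a current Class 2 Registration is held; the audit relates to a pending investigation. But applying paragraph (g): (g) operates against (b): a current Tier C Waiver is held. Exception (b) does not apply.
Exception (c): the baseline figure is 858, meeting the 707 threshold; the number of pages in the record is 124, less than the 134 limit; the qualifying period is 170 days, under the 215 days limit — every condition holds. However, paragraph (h) must be considered: (h) is engaged — the registered capacity is 2,760 units, meeting the 2,650 units threshold. Exception (c) does not apply.
Exception (d) requires that the record contains personal medical information; but the audit contains only operational data, so (d) is unavailable.
Exception (e) is satisfied on its face — the audit names a confidential informant; a current Standing Approval is held. Considering the limiting provisions: (j) applies (the compliance score is 23 points, under the 24 points limit), but is overridden by (k): (k) operates — the coverage ratio is 38%, below the 39% limit. (l) is engaged (Joaquin is the subject of the audit), but is displaced by (m): (m) operates against (l): assessed value is $180,000, less than the $210,500 limit. (n) operates (a current Provisional Notice is held), but is overridden by (o): (o) operates against (n): a current Provisional Registration is held. (p) is not engaged (the reportable unit count is 118, not under 113), so (o) stands. So (e) applies.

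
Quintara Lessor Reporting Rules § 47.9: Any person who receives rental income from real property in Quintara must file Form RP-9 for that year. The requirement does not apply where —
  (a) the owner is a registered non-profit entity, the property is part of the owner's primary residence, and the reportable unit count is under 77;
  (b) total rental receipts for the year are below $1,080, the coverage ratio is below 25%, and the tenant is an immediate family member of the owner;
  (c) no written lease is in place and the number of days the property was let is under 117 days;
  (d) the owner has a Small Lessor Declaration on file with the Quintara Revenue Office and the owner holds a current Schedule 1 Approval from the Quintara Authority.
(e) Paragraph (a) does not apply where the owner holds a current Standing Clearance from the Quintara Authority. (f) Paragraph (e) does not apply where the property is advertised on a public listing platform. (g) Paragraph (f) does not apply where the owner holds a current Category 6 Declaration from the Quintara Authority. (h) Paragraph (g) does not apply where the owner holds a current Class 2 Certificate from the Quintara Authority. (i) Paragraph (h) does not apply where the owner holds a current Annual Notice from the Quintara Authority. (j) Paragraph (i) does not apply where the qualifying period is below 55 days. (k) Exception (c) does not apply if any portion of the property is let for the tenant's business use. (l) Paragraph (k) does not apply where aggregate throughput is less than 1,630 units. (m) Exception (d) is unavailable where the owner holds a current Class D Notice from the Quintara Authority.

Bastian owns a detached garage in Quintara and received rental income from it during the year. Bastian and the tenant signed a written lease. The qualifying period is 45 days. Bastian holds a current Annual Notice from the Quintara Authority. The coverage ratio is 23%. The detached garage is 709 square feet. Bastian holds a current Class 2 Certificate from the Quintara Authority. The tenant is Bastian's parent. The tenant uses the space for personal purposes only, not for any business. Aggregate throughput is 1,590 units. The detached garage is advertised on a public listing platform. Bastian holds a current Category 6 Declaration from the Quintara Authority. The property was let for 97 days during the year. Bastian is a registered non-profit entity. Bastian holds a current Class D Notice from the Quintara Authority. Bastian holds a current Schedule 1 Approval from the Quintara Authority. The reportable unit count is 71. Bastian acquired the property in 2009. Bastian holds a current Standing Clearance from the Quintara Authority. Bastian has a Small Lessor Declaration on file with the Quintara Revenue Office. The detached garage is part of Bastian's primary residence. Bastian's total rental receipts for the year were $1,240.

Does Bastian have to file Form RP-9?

No — exception (a) applies; Bastian is not required to file Form RP-9.

All of (a)'s requirements are met (Bastian is a registered non-profit; the detached garage is part of the primary residence; the reportable unit count is 71, under the 77 limit). Under paragraphs (e)–(j): (e) would limit (a) — a current Standing Clearance is held — but (f) sets (e) aside: (f) operates against (e): the property is publicly advertised. (g) is triggered (a current Category 6 Declaration is held), but yields to (h): (h) operates against (g): a current Class 2 Certificate is held. (i) would limit (h) — a current Annual Notice is held — but (j) sets (i) aside: (j) is engaged — the qualifying period is 45 days, below the 55 days limit. (a) remains available.
Exception (b) fails — total rental receipts for the year are $1,240, not below $1,080.
Exception (c) requires that no written lease is in place; but a written lease is in place, so (c) is unavailable.
Exception (d) is satisfied on its face — a Small Lessor Declaration is on file; a current Schedule 1 Approval is held. But applying paragraph (m): (m) is engaged — a current Class D Notice is held. So (d) is unavailable.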